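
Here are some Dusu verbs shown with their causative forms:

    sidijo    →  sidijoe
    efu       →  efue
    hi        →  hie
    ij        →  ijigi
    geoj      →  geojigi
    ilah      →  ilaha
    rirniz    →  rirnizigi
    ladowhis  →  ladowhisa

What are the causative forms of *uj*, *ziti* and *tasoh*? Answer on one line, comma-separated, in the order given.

ujigi, zitie, tasoha

The alternation tracks the final sound of the stem — -a when the stem ends in a voiceless consonant (*ilah*, *ladowhis*); -igi when the stem ends in a voiced consonant (*ij*, *geoj*, *rirniz*); -e when the stem ends in a vowel (*sidijo*, *efu*, *hi*).
The final sound of *uj* is /j/, which is a voiced consonant, so the suffix is -igi, giving *ujigi*.
*ziti*: final sound = /i/, a vowel → -e → *zitie*.
Since the final sound of *tasoh* is /h/ (a voiceless consonant), it takes -a, giving *tasoha*.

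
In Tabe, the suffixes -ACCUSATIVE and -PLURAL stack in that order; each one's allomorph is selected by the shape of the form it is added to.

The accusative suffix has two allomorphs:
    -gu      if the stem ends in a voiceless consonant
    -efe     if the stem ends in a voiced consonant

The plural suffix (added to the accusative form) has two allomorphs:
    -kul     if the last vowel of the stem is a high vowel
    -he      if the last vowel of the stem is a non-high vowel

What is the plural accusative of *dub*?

The final consonant of *dub* is /b/, which is voiced, so the accusative suffix is -efe, giving *dubefe*.
The accusative form *dubefe*: last vowel = /e/, a non-high vowel → -he → *dubefehe*.

dubefehe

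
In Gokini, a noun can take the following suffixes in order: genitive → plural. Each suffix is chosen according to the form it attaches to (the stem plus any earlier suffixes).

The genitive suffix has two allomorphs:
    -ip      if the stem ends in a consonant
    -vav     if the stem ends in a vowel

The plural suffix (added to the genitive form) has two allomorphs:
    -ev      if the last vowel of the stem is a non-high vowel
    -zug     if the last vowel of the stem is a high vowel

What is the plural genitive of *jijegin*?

*jijegin*: final sound = /n/, a consonant → -ip → *jijeginip*.
The genitive form *jijeginip* — last vowel /i/ (a high vowel) → -zug → *jijeginipzug*.

jijeginipzug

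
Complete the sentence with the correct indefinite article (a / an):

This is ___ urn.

an

The indefinite article is chosen by the initial *sound* of the following word, not its spelling.
*urn* begins with the sound /ɜr/ (u pronounced /ɜr/) — a vowel sound.
So the article is *an*: This is an urn.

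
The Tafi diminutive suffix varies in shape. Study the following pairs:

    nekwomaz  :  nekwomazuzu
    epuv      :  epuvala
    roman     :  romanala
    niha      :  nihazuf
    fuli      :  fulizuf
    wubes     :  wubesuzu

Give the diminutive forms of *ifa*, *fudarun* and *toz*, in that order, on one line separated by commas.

ifazuf, fudarunala, tozuzu

The suffix is conditioned by the final sound: -uzu when the stem ends in a sibilant (*nekwomaz*, *wubes*); -ala when the stem ends in a non-sibilant consonant (*epuv*, *roman*); -zuf when the stem ends in a vowel (*niha*, *fuli*).
*ifa*: final sound = /a/, a vowel → -zuf → *ifazuf*.
*fudarun* — final sound /n/ (a non-sibilant consonant) → -ala → *fudarunala*.
*toz* — final sound /z/ (a sibilant) → -uzu → *tozuzu*.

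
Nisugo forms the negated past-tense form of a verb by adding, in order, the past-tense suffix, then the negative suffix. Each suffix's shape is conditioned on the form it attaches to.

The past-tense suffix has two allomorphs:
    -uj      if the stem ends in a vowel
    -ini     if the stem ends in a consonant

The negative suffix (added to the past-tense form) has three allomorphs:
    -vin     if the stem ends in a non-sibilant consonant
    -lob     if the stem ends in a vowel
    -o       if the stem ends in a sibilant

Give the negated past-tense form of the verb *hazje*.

The final sound of *hazje* is /e/, which is a vowel, so the past-tense suffix is -uj, giving *hazjeuj*.
The past-tense form *hazjeuj*: final sound = /j/, a non-sibilant consonant → -vin → *hazjeujvin*.

hazjeujvin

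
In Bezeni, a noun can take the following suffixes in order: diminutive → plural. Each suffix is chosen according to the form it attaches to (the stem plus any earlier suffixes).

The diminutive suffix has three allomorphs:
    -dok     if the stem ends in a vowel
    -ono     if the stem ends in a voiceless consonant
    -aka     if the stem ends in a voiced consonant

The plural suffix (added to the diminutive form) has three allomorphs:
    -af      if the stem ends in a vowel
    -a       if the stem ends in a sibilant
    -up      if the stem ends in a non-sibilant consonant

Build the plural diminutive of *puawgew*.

The final sound of *puawgew* is /w/, which is a voiced consonant, so the diminutive suffix is -aka, giving *puawgewaka*.
The diminutive form *puawgewaka* — final sound /a/ (a vowel) → -af → *puawgewakaaf*.

puawgewakaaf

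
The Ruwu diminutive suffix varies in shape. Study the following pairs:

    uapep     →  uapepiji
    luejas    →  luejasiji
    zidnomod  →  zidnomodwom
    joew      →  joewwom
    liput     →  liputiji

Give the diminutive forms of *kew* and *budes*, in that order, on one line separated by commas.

kewwom, budesiji

The suffix is conditioned by the final consonant: -iji when the stem ends in a voiceless consonant (*uapep*, *luejas*, *liput*); -wom when the stem ends in a voiced consonant (*zidnomod*, *joew*).
The final consonant of *kew* is /w/, which is voiced, so the suffix is -wom, giving *kewwom*.
Since the final consonant of *budes* is /s/ (voiceless), it takes -iji, giving *budesiji*.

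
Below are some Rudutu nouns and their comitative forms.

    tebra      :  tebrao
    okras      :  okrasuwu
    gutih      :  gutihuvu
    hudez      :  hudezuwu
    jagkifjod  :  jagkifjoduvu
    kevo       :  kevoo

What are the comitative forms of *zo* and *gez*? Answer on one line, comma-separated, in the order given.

The alternation tracks the final sound of the stem — -uwu when the stem ends in a sibilant (*okras*, *hudez*); -uvu when the stem ends in a non-sibilant consonant (*gutih*, *jagkifjod*); -o when the stem ends in a vowel (*tebra*, *kevo*).
The final sound of *zo* is /o/, which is a vowel, so the suffix is -o, giving *zoo*.
Since the final sound of *gez* is /z/ (a sibilant), it takes -uwu, giving *gezuwu*.

zoo, gezuwu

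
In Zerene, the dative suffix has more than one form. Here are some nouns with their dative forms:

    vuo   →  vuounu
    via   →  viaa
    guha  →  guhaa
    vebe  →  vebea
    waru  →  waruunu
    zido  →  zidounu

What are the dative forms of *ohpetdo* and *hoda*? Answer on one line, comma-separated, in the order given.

Looking at the last vowel of each stem: -unu when the last vowel of the stem is a rounded vowel (*vuo*, *waru*, *zido*); -a when the last vowel of the stem is an unrounded vowel (*via*, *guha*, *vebe*).
*ohpetdo*: last vowel = /o/, a rounded vowel → -unu → *ohpetdounu*.
*hoda* — last vowel /a/ (an unrounded vowel) → -a → *hodaa*.

ohpetdounu, hodaa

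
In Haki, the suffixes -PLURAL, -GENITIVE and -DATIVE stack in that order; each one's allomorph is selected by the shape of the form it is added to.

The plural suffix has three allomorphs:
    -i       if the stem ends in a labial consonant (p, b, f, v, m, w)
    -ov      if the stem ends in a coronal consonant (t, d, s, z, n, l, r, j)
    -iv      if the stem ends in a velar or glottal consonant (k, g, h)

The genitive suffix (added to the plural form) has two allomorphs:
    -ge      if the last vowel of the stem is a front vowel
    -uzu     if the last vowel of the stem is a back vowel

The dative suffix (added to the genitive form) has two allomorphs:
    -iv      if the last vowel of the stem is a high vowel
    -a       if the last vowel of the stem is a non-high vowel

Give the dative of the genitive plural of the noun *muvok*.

muvokivgea

Since the final consonant of *muvok* is /k/ (velar/glottal), it takes -iv, giving *muvokiv*.
The last vowel of the plural form *muvokiv* is /i/, which is a front vowel, so the genitive suffix is -ge, giving *muvokivge*.
The genitive form *muvokivge* — last vowel /e/ (a non-high vowel) → -a → *muvokivgea*.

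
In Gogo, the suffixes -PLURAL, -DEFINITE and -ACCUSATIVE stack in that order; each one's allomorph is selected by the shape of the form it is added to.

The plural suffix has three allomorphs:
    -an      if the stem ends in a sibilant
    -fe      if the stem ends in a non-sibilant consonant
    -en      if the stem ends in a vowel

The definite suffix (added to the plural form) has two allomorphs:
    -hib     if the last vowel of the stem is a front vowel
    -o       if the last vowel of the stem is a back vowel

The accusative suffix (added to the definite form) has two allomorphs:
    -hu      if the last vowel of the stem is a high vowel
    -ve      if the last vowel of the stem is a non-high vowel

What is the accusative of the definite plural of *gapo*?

gapoenhibhu

*gapo*: final sound = /o/, a vowel → -en → *gapoen*.
The plural form *gapoen*: last vowel = /e/, a front vowel → -hib → *gapoenhib*.
The last vowel of the definite form *gapoenhib* is /i/, which is a high vowel, so the accusative suffix is -hu, giving *gapoenhibhu*.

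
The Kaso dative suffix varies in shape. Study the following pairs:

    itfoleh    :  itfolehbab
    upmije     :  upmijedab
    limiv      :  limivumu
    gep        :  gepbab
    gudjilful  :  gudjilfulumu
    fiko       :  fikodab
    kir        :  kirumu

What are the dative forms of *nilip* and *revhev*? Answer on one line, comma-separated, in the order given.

Looking at the final sound of each stem: -bab when the stem ends in a voiceless consonant (*itfoleh*, *gep*); -umu when the stem ends in a voiced consonant (*limiv*, *gudjilful*, *kir*); -dab when the stem ends in a vowel (*upmije*, *fiko*).
*nilip*: final sound = /p/, a voiceless consonant → -bab → *nilipbab*.
*revhev*: final sound = /v/, a voiced consonant → -umu → *revhevumu*.

nilipbab, revhevumu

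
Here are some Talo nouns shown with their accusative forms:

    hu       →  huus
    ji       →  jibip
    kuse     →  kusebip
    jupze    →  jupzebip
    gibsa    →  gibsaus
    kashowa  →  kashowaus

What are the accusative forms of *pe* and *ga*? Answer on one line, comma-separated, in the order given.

The suffix is conditioned by the last vowel: -bip when the last vowel of the stem is a front vowel (*ji*, *kuse*, *jupze*); -us when the last vowel of the stem is a back vowel (*hu*, *gibsa*, *kashowa*).
*pe*: last vowel = /e/, a front vowel → -bip → *pebip*.
*ga*: last vowel = /a/, a back vowel → -us → *gaus*.

pebip, gaus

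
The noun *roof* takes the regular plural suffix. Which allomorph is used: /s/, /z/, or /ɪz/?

/s/

The stem *roof* ends in a voiceless non-sibilant consonant.
The plural suffix surfaces as /ɪz/ after sibilants, /s/ after other voiceless consonants, and /z/ after other voiced sounds.
So the plural -s on *roof* is pronounced /s/.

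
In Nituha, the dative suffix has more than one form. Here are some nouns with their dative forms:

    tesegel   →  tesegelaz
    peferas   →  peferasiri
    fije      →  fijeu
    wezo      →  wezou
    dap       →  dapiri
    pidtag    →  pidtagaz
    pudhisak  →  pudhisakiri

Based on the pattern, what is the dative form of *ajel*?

ajelaz

Looking at the final sound of each stem: -iri when the stem ends in a voiceless consonant (*peferas*, *dap*, *pudhisak*); -az when the stem ends in a voiced consonant (*tesegel*, *pidtag*); -u when the stem ends in a vowel (*fije*, *wezo*).
*ajel*: final sound = /l/, a voiced consonant → -az → *ajelaz*.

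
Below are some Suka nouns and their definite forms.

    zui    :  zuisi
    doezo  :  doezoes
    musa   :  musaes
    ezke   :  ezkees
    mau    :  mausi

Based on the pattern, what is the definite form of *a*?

aes

The alternation tracks the last vowel of the stem — -si when the last vowel of the stem is a high vowel (*zui*, *mau*); -es when the last vowel of the stem is a non-high vowel (*doezo*, *musa*, *ezke*).
*a* — last vowel /a/ (a non-high vowel) → -es → *aes*.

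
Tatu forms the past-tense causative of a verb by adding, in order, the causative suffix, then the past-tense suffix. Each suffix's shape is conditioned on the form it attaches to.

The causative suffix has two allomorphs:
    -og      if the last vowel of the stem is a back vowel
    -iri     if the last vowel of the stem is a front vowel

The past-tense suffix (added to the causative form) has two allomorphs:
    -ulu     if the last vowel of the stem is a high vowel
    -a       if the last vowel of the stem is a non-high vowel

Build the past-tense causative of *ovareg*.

*ovareg*: last vowel = /e/, a front vowel → -iri → *ovaregiri*.
The causative form *ovaregiri* — last vowel /i/ (a high vowel) → -ulu → *ovaregiriulu*.

ovaregiriulu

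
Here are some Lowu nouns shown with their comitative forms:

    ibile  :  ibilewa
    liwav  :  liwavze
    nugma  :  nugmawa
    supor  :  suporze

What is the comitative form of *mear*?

The suffix is conditioned by the final sound: -ze when the stem ends in a consonant (*liwav*, *supor*); -wa when the stem ends in a vowel (*ibile*, *nugma*).
*mear* — final sound /r/ (a consonant) → -ze → *mearze*.

mearze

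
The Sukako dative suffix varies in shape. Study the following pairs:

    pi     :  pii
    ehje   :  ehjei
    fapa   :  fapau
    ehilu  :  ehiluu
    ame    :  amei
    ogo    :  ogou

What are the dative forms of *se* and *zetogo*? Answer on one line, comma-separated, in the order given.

sei, zetogou

The pattern is front/back vowel harmony: -i when the last vowel of the stem is a front vowel (*pi*, *ehje*, *ame*); -u when the last vowel of the stem is a back vowel (*fapa*, *ehilu*, *ogo*).
Since the last vowel of *se* is /e/ (a front vowel), it takes -i, giving *sei*.
Since the last vowel of *zetogo* is /o/ (a back vowel), it takes -u, giving *zetogou*.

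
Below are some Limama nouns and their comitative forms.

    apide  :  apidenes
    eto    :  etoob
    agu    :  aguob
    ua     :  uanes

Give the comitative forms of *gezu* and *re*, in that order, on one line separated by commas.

gezuob, renes

The pattern is rounding harmony: -ob when the last vowel of the stem is a rounded vowel (*eto*, *agu*); -nes when the last vowel of the stem is an unrounded vowel (*apide*, *ua*).
*gezu* — last vowel /u/ (a rounded vowel) → -ob → *gezuob*.
Since the last vowel of *re* is /e/ (an unrounded vowel), it takes -nes, giving *renes*.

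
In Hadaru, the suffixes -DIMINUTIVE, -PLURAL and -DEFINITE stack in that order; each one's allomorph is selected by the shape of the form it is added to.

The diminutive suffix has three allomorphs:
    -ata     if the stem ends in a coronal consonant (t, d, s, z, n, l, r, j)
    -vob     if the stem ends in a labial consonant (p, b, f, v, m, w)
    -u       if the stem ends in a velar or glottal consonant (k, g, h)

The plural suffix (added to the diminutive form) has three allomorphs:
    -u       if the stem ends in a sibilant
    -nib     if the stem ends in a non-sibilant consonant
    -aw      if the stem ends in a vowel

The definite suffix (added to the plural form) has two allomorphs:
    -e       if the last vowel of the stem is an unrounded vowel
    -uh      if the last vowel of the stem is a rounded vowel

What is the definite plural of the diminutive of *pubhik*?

Since the final consonant of *pubhik* is /k/ (velar/glottal), it takes -u, giving *pubhiku*.
The final sound of the diminutive form *pubhiku* is /u/, which is a vowel, so the plural suffix is -aw, giving *pubhikuaw*.
The plural form *pubhikuaw* — last vowel /a/ (an unrounded vowel) → -e → *pubhikuawe*.

pubhikuawe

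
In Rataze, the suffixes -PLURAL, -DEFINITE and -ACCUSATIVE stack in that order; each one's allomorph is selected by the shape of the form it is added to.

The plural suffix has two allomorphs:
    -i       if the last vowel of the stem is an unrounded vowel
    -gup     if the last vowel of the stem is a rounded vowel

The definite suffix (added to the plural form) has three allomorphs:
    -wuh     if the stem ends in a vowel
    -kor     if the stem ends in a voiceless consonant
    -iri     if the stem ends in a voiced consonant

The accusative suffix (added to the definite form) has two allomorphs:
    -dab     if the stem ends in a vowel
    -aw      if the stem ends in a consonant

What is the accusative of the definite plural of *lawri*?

The last vowel of *lawri* is /i/, which is an unrounded vowel, so the plural suffix is -i, giving *lawrii*.
The plural form *lawrii*: final sound = /i/, a vowel → -wuh → *lawriiwuh*.
The definite form *lawriiwuh*: final sound = /h/, a consonant → -aw → *lawriiwuhaw*.

lawriiwuhaw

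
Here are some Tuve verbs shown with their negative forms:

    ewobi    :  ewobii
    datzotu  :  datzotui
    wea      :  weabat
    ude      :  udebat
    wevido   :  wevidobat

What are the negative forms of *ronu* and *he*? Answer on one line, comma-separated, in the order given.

ronui, hebat

Looking at the last vowel of each stem: -i when the last vowel of the stem is a high vowel (*ewobi*, *datzotu*); -bat when the last vowel of the stem is a non-high vowel (*wea*, *ude*, *wevido*).
Since the last vowel of *ronu* is /u/ (a high vowel), it takes -i, giving *ronui*.
*he* — last vowel /e/ (a non-high vowel) → -bat → *hebat*.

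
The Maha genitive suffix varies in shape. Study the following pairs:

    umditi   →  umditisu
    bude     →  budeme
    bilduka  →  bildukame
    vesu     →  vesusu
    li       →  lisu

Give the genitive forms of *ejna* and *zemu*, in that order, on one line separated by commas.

The pattern is height harmony: -su when the last vowel of the stem is a high vowel (*umditi*, *vesu*, *li*); -me when the last vowel of the stem is a non-high vowel (*bude*, *bilduka*).
The last vowel of *ejna* is /a/, which is a non-high vowel, so the suffix is -me, giving *ejname*.
*zemu* — last vowel /u/ (a high vowel) → -su → *zemusu*.

ejname, zemusu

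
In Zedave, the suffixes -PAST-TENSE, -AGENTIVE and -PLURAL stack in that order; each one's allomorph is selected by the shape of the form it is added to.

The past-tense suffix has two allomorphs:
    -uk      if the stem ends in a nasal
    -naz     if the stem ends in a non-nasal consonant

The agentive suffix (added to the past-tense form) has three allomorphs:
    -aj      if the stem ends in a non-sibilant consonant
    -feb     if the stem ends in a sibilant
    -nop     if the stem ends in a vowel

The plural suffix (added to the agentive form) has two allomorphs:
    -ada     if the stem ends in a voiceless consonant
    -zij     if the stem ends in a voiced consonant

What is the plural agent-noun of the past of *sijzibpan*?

*sijzibpan* — final consonant /n/ (a nasal) → -uk → *sijzibpanuk*.
The past-tense form *sijzibpanuk*: final sound = /k/, a non-sibilant consonant → -aj → *sijzibpanukaj*.
The agentive form *sijzibpanukaj* — final consonant /j/ (voiced) → -zij → *sijzibpanukajzij*.

sijzibpanukajzij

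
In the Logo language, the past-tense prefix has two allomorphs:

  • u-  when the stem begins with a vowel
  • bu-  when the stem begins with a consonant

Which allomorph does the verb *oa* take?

Since the first sound of *oa* is /o/ (a vowel), it takes u-.

u-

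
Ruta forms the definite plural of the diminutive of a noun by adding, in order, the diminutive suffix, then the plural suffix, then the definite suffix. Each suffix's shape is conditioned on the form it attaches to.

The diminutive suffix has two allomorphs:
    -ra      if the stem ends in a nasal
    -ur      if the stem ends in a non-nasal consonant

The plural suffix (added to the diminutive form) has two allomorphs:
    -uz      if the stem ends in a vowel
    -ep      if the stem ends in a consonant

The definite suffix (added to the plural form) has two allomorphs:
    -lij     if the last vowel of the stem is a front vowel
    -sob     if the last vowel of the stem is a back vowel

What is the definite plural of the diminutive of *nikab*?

*nikab* — final consonant /b/ (non-nasal) → -ur → *nikabur*.
Since the final sound of the diminutive form *nikabur* is /r/ (a consonant), it takes -ep, giving *nikaburep*.
Since the last vowel of the plural form *nikaburep* is /e/ (a front vowel), it takes -lij, giving *nikabureplij*.

nikabureplij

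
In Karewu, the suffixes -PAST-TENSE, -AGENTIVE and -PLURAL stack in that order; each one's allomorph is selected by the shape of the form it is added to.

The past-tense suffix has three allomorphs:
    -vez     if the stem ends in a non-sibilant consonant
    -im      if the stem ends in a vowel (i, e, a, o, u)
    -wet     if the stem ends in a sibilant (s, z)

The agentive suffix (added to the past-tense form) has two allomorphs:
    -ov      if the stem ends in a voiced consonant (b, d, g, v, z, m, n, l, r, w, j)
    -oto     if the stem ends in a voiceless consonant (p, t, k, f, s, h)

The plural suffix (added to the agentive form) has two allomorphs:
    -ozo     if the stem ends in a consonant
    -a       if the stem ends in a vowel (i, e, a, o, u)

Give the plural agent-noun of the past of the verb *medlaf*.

*medlaf* — final sound /f/ (a non-sibilant consonant) → -vez → *medlafvez*.
The past-tense form *medlafvez*: final consonant = /z/, voiced → -ov → *medlafvezov*.
Since the final sound of the agentive form *medlafvezov* is /v/ (a consonant), it takes -ozo, giving *medlafvezovozo*.

medlafvezovozo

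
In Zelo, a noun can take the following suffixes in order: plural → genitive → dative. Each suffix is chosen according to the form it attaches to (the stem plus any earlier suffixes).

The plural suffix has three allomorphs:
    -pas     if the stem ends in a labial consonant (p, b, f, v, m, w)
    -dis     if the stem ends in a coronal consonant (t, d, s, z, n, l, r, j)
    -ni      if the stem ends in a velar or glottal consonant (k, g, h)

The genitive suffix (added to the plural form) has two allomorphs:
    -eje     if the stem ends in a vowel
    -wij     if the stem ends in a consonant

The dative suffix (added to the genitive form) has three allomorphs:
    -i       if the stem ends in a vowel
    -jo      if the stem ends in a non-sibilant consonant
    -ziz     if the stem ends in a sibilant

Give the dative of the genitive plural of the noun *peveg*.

Since the final consonant of *peveg* is /g/ (velar/glottal), it takes -ni, giving *pevegni*.
Since the final sound of the plural form *pevegni* is /i/ (a vowel), it takes -eje, giving *pevegnieje*.
The final sound of the genitive form *pevegnieje* is /e/, which is a vowel, so the dative suffix is -i, giving *pevegniejei*.

pevegniejei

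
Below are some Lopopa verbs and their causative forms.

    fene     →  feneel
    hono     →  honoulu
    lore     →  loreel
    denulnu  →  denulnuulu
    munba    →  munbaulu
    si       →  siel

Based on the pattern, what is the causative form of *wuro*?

Looking at the last vowel of each stem: -el when the last vowel of the stem is a front vowel (*fene*, *lore*, *si*); -ulu when the last vowel of the stem is a back vowel (*hono*, *denulnu*, *munba*).
Since the last vowel of *wuro* is /o/ (a back vowel), it takes -ulu, giving *wuroulu*.

wuroulu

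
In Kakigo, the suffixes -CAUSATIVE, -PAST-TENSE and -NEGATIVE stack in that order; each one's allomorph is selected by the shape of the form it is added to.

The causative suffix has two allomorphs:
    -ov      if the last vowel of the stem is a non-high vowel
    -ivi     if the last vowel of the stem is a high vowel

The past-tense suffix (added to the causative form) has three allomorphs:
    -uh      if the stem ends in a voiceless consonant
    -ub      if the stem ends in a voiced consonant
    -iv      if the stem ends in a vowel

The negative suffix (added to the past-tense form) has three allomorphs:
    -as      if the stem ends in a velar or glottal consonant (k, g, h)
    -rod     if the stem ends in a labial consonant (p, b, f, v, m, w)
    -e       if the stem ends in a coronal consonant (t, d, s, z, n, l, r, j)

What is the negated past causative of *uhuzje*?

uhuzjeovubrod

*uhuzje*: last vowel = /e/, a non-high vowel → -ov → *uhuzjeov*.
The final sound of the causative form *uhuzjeov* is /v/, which is a voiced consonant, so the past-tense suffix is -ub, giving *uhuzjeovub*.
The final consonant of the past-tense form *uhuzjeovub* is /b/, which is labial, so the negative suffix is -rod, giving *uhuzjeovubrod*.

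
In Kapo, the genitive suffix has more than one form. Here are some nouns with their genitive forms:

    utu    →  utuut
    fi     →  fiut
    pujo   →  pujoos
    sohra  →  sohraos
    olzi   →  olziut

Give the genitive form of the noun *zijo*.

The pattern is height harmony: -ut when the last vowel of the stem is a high vowel (*utu*, *fi*, *olzi*); -os when the last vowel of the stem is a non-high vowel (*pujo*, *sohra*).
The last vowel of *zijo* is /o/, which is a non-high vowel, so the suffix is -os, giving *zijoos*.

zijoos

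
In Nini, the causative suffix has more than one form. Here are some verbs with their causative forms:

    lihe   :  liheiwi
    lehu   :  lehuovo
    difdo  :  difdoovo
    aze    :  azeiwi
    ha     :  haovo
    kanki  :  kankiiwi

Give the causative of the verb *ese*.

Looking at the last vowel of each stem: -iwi when the last vowel of the stem is a front vowel (*lihe*, *aze*, *kanki*); -ovo when the last vowel of the stem is a back vowel (*lehu*, *difdo*, *ha*).
Since the last vowel of *ese* is /e/ (a front vowel), it takes -iwi, giving *eseiwi*.

eseiwi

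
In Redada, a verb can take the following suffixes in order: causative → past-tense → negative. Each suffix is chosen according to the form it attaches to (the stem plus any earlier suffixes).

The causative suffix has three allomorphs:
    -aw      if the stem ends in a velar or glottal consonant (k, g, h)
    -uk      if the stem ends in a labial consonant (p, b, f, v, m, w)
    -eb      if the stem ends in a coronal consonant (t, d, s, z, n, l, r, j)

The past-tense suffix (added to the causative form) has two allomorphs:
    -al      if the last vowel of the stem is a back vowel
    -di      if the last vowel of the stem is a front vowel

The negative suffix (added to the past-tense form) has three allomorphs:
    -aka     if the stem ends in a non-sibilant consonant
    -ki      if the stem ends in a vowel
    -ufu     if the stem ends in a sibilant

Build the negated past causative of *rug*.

The final consonant of *rug* is /g/, which is velar/glottal, so the causative suffix is -aw, giving *rugaw*.
The causative form *rugaw* — last vowel /a/ (a back vowel) → -al → *rugawal*.
The past-tense form *rugawal* — final sound /l/ (a non-sibilant consonant) → -aka → *rugawalaka*.

rugawalaka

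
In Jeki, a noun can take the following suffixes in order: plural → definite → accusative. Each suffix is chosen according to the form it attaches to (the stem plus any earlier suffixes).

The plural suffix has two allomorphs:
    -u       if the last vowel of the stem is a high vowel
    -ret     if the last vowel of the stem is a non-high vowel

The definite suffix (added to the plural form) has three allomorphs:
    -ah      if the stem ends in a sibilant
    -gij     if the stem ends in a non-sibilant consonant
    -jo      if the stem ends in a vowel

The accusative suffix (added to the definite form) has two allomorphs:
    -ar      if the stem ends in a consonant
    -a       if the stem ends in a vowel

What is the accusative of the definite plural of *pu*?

The last vowel of *pu* is /u/, which is a high vowel, so the plural suffix is -u, giving *puu*.
The plural form *puu* — final sound /u/ (a vowel) → -jo → *puujo*.
The final sound of the definite form *puujo* is /o/, which is a vowel, so the accusative suffix is -a, giving *puujoa*.

puujoa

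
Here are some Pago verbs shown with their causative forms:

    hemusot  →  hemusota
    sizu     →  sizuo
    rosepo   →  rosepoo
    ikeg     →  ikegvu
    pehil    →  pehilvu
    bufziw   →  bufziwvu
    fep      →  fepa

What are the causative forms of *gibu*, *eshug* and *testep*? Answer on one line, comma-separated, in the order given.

gibuo, eshugvu, testepa

The alternation tracks the final sound of the stem — -a when the stem ends in a voiceless consonant (*hemusot*, *fep*); -vu when the stem ends in a voiced consonant (*ikeg*, *pehil*, *bufziw*); -o when the stem ends in a vowel (*sizu*, *rosepo*).
*gibu* — final sound /u/ (a vowel) → -o → *gibuo*.
Since the final sound of *eshug* is /g/ (a voiced consonant), it takes -vu, giving *eshugvu*.
The final sound of *testep* is /p/, which is a voiceless consonant, so the suffix is -a, giving *testepa*.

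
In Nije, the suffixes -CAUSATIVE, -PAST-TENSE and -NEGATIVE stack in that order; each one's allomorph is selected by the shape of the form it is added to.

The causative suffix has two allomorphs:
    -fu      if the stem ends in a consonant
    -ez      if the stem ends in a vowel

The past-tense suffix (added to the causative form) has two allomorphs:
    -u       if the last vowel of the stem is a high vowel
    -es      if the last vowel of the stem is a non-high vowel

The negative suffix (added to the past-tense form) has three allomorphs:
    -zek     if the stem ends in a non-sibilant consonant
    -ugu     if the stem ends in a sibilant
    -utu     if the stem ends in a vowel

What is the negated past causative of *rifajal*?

rifajalfuuutu

Since the final sound of *rifajal* is /l/ (a consonant), it takes -fu, giving *rifajalfu*.
The causative form *rifajalfu*: last vowel = /u/, a high vowel → -u → *rifajalfuu*.
Since the final sound of the past-tense form *rifajalfuu* is /u/ (a vowel), it takes -utu, giving *rifajalfuuutu*.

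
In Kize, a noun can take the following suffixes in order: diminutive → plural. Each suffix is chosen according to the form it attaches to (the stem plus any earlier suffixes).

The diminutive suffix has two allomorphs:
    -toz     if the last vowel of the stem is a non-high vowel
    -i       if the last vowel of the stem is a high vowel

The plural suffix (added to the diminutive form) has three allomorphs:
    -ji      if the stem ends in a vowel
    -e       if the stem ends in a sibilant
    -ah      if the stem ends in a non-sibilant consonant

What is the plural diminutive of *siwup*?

Since the last vowel of *siwup* is /u/ (a high vowel), it takes -i, giving *siwupi*.
The final sound of the diminutive form *siwupi* is /i/, which is a vowel, so the plural suffix is -ji, giving *siwupiji*.

siwupiji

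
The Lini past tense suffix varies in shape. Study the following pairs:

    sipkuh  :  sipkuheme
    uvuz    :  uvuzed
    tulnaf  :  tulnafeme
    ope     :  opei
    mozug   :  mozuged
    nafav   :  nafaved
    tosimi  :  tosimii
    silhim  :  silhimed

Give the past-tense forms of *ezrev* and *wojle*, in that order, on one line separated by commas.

ezreved, wojlei

Looking at the final sound of each stem: -eme when the stem ends in a voiceless consonant (*sipkuh*, *tulnaf*); -ed when the stem ends in a voiced consonant (*uvuz*, *mozug*, *nafav*, *silhim*); -i when the stem ends in a vowel (*ope*, *tosimi*).
The final sound of *ezrev* is /v/, which is a voiced consonant, so the suffix is -ed, giving *ezreved*.
*wojle* — final sound /e/ (a vowel) → -i → *wojlei*.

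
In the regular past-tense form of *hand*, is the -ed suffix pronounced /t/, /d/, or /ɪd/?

The stem *hand* ends in /t/ or /d/.
The -ed suffix is realized as /ɪd/ after /t, d/; as /t/ after other voiceless consonants; and as /d/ after other voiced sounds.
So -ed on *hand* is pronounced /ɪd/.

/ɪd/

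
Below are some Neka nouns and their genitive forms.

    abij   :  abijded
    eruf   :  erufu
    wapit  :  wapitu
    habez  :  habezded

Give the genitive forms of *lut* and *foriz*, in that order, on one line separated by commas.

Looking at the final consonant of each stem: -u when the stem ends in a voiceless consonant (*eruf*, *wapit*); -ded when the stem ends in a voiced consonant (*abij*, *habez*).
Since the final consonant of *lut* is /t/ (voiceless), it takes -u, giving *lutu*.
*foriz* — final consonant /z/ (voiced) → -ded → *forizded*.

lutu, forizded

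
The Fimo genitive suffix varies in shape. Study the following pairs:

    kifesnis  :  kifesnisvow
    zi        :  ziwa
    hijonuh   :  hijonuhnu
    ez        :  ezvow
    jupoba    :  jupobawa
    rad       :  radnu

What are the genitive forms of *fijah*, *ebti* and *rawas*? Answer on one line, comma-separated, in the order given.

The alternation tracks the final sound of the stem — -vow when the stem ends in a sibilant (*kifesnis*, *ez*); -nu when the stem ends in a non-sibilant consonant (*hijonuh*, *rad*); -wa when the stem ends in a vowel (*zi*, *jupoba*).
*fijah*: final sound = /h/, a non-sibilant consonant → -nu → *fijahnu*.
*ebti* — final sound /i/ (a vowel) → -wa → *ebtiwa*.
*rawas* — final sound /s/ (a sibilant) → -vow → *rawasvow*.

fijahnu, ebtiwa, rawasvow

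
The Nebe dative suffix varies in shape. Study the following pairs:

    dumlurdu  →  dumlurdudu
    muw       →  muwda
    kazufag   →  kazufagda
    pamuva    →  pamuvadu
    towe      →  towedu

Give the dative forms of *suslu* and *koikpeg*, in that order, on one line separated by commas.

The alternation tracks the final sound of the stem — -da when the stem ends in a consonant (*muw*, *kazufag*); -du when the stem ends in a vowel (*dumlurdu*, *pamuva*, *towe*).
*suslu* — final sound /u/ (a vowel) → -du → *susludu*.
*koikpeg*: final sound = /g/, a consonant → -da → *koikpegda*.

susludu, koikpegda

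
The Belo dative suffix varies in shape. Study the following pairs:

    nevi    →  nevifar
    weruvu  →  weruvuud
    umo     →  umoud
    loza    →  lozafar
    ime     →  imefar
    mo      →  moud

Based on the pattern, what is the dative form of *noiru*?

The alternation tracks the last vowel of the stem — -ud when the last vowel of the stem is a rounded vowel (*weruvu*, *umo*, *mo*); -far when the last vowel of the stem is an unrounded vowel (*nevi*, *loza*, *ime*).
The last vowel of *noiru* is /u/, which is a rounded vowel, so the suffix is -ud, giving *noiruud*.

noiruud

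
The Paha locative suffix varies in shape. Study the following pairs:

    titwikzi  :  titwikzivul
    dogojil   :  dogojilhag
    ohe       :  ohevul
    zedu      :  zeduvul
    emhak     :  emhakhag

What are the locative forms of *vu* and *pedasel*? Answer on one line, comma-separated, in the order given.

vuvul, pedaselhag

The suffix is conditioned by the final sound: -hag when the stem ends in a consonant (*dogojil*, *emhak*); -vul when the stem ends in a vowel (*titwikzi*, *ohe*, *zedu*).
*vu* — final sound /u/ (a vowel) → -vul → *vuvul*.
*pedasel*: final sound = /l/, a consonant → -hag → *pedaselhag*.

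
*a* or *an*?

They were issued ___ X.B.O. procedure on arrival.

an

The indefinite article is chosen by the initial *sound* of the following word, not its spelling.
The initialism *X.B.O.* is read letter by letter; the first letter, X, is pronounced /ɛks/, which begins with a vowel sound.
So the article is *an*: They were issued an X.B.O. procedure on arrival.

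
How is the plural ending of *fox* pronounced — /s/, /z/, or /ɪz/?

/ɪz/

The stem *fox* ends in a sibilant (/s, z, ʃ, ʒ, tʃ, dʒ/).
The plural suffix surfaces as /ɪz/ after sibilants, /s/ after other voiceless consonants, and /z/ after other voiced sounds.
So the plural -s on *fox* is pronounced /ɪz/.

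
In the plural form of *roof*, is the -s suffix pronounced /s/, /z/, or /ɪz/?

The stem *roof* ends in a voiceless non-sibilant consonant.
The plural suffix surfaces as /ɪz/ after sibilants, /s/ after other voiceless consonants, and /z/ after other voiced sounds.
So the plural -s on *roof* is pronounced /s/.

/s/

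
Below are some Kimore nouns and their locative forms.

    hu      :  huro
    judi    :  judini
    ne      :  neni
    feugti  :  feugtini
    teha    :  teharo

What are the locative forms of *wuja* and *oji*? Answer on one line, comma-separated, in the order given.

The suffix is conditioned by the last vowel: -ni when the last vowel of the stem is a front vowel (*judi*, *ne*, *feugti*); -ro when the last vowel of the stem is a back vowel (*hu*, *teha*).
Since the last vowel of *wuja* is /a/ (a back vowel), it takes -ro, giving *wujaro*.
Since the last vowel of *oji* is /i/ (a front vowel), it takes -ni, giving *ojini*.

wujaro, ojini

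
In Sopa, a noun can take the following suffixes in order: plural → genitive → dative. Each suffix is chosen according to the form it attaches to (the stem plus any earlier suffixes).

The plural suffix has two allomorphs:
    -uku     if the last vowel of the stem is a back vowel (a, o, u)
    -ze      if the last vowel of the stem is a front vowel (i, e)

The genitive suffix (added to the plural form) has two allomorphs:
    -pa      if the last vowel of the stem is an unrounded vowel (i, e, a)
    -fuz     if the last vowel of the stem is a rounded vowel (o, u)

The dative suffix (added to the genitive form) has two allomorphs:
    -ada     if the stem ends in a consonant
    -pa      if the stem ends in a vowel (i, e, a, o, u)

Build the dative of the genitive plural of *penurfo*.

penurfoukufuzada

*penurfo* — last vowel /o/ (a back vowel) → -uku → *penurfouku*.
Since the last vowel of the plural form *penurfouku* is /u/ (a rounded vowel), it takes -fuz, giving *penurfoukufuz*.
The final sound of the genitive form *penurfoukufuz* is /z/, which is a consonant, so the dative suffix is -ada, giving *penurfoukufuzada*.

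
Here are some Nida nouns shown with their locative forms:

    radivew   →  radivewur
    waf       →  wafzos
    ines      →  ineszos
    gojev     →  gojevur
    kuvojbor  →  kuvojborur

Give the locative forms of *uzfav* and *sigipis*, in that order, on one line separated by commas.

The pattern is voicing of the final consonant: -zos when the stem ends in a voiceless consonant (*waf*, *ines*); -ur when the stem ends in a voiced consonant (*radivew*, *gojev*, *kuvojbor*).
*uzfav*: final consonant = /v/, voiced → -ur → *uzfavur*.
*sigipis* — final consonant /s/ (voiceless) → -zos → *sigipiszos*.

uzfavur, sigipiszos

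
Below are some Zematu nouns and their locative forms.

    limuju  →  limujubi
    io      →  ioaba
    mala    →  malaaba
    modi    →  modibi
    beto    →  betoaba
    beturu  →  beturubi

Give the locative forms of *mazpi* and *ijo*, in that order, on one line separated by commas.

The pattern is height harmony: -bi when the last vowel of the stem is a high vowel (*limuju*, *modi*, *beturu*); -aba when the last vowel of the stem is a non-high vowel (*io*, *mala*, *beto*).
Since the last vowel of *mazpi* is /i/ (a high vowel), it takes -bi, giving *mazpibi*.
The last vowel of *ijo* is /o/, which is a non-high vowel, so the suffix is -aba, giving *ijoaba*.

mazpibi, ijoaba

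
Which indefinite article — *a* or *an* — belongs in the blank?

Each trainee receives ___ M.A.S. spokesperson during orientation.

an

The indefinite article is chosen by the initial *sound* of the following word, not its spelling.
The initialism *M.A.S.* is read letter by letter; the first letter, M, is pronounced /ɛm/, which begins with a vowel sound.
So the article is *an*: Each trainee receives an M.A.S. spokesperson during orientation.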